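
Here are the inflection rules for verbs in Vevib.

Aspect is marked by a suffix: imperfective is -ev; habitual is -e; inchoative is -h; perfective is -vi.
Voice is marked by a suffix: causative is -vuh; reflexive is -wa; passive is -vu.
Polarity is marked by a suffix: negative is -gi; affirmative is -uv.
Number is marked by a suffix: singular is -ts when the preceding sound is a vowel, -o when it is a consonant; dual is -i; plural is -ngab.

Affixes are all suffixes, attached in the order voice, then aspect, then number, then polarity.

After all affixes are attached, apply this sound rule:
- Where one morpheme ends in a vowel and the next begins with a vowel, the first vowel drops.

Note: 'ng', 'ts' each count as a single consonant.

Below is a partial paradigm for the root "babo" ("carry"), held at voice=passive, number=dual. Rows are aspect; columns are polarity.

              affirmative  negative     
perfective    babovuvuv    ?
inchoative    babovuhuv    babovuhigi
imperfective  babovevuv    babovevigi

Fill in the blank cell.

babovuvigi

Attach voice passive -vu → babovu.
Attach aspect perfective -vi → babovuvi.
Attach number dual -i → babovuvii.
Attach polarity negative -gi → babovuviigi.
Apply vowel deletion: babovuviigi → babovuvigi.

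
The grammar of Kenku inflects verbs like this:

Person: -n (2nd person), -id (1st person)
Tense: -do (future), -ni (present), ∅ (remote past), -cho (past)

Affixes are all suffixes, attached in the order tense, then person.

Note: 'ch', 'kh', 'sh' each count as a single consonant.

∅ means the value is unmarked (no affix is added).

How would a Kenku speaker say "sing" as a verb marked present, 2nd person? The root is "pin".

Attach tense present -ni → pinni.
Attach person 2nd person -n → pinnin.

pinnin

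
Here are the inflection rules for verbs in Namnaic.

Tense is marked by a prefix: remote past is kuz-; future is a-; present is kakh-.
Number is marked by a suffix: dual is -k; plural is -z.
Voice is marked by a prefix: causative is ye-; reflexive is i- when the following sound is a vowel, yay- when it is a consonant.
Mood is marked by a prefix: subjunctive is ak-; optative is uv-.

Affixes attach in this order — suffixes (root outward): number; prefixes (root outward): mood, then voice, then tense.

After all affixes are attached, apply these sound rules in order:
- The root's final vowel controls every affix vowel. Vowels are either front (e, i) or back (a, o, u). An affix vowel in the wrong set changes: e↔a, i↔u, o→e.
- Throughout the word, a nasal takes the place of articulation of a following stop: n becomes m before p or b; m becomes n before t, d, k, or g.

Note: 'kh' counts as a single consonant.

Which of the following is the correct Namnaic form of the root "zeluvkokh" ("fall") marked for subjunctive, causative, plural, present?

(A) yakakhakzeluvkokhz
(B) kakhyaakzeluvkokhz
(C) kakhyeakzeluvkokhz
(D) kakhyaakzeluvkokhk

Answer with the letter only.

Attach mood subjunctive ak- → akzeluvkokh.
Attach number plural -z → akzeluvkokhz.
Attach voice causative ye- → yeakzeluvkokhz.
Attach tense present kakh- → kakhyeakzeluvkokhz.
Apply vowel harmony: kakhyeakzeluvkokhz → kakhyaakzeluvkokhz.
Nasal assimilation: no change.
So the correct form is kakhyaakzeluvkokhz, option (B).
(D) kakhyaakzeluvkokhk is wrong: it uses dual instead of plural for number.
(A) yakakhakzeluvkokhz is wrong: it has the affixes in the wrong order.
(C) kakhyeakzeluvkokhz is wrong: it fails to apply the sound rule(s).

B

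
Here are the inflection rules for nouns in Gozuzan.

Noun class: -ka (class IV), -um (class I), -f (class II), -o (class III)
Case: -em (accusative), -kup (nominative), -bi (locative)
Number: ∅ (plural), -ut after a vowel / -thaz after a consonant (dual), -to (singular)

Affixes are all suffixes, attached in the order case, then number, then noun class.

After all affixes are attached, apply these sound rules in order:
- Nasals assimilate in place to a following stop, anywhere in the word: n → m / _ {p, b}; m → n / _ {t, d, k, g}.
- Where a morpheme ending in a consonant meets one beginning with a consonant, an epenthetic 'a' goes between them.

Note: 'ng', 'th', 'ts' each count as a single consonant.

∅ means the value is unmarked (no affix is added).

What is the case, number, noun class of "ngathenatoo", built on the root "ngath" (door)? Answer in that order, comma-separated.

accusative, singular, class III

Segment: ngath-em-to-o.
case: -em → accusative.
number: -to → singular.
noun class: -o → class III.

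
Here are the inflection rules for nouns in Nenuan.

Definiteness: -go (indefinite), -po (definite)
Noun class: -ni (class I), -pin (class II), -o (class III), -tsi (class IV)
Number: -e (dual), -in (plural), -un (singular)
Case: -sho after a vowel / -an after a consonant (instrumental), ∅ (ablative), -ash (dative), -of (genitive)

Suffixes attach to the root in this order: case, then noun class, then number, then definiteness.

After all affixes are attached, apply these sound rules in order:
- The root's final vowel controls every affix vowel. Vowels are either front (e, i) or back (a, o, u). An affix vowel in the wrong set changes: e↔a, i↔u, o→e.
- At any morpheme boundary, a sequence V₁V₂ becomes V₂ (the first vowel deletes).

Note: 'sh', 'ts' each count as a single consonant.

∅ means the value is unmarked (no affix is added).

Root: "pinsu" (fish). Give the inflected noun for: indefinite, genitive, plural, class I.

pinsofnungo

Attach case genitive -of → pinsuof.
Attach noun class class I -ni → pinsuofni.
Attach number plural -in → pinsuofniin.
Attach definiteness indefinite -go → pinsuofniingo.
Apply vowel harmony: pinsuofniingo → pinsuofnuungo.
Apply vowel deletion: pinsuofnuungo → pinsofnungo.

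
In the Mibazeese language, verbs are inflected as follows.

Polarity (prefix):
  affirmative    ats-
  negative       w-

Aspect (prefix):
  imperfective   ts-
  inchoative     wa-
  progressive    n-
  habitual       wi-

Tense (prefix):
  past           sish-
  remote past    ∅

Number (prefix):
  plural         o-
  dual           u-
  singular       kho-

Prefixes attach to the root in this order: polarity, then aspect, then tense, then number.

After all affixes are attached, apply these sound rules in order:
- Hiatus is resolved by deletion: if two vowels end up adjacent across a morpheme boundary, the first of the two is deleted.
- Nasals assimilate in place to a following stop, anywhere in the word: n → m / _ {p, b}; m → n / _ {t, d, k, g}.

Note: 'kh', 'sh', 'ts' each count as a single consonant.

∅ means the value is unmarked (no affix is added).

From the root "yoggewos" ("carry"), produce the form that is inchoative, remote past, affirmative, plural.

owatsyoggewos

Attach polarity affirmative ats- → atsyoggewos.
Attach aspect inchoative wa- → waatsyoggewos.
tense = remote past: zero marking, form stays waatsyoggewos.
Attach number plural o- → owaatsyoggewos.
Apply vowel deletion: owaatsyoggewos → owatsyoggewos.
Nasal assimilation: no change.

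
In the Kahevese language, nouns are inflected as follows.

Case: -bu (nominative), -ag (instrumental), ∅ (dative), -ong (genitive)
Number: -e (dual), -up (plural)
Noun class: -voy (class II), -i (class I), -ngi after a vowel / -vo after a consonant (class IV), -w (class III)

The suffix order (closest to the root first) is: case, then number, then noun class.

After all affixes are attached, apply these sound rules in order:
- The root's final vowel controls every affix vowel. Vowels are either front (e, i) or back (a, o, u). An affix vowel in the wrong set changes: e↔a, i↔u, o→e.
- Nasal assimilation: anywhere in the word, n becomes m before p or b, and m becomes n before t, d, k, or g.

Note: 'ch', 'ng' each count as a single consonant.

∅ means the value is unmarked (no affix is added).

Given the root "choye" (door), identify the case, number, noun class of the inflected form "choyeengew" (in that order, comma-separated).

genitive, dual, class III

Segment: choye-ong-e-w.
case: -ong → genitive.
number: -e → dual.
noun class: -w → class III.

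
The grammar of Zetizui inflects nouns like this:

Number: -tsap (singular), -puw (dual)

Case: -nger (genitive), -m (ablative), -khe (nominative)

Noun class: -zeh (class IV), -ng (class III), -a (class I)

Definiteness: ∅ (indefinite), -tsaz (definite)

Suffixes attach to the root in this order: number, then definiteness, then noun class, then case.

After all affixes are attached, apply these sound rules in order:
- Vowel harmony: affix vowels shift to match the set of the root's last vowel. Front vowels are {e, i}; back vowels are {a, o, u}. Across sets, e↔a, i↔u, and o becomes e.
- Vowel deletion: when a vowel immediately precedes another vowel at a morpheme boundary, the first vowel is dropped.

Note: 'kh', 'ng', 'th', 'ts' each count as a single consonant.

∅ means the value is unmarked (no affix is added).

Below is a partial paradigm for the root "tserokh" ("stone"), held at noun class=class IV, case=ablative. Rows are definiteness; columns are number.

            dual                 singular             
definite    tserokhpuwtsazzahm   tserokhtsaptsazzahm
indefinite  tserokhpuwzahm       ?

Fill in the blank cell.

tserokhtsapzahm

Attach number singular -tsap → tserokhtsap.
definiteness = indefinite: zero marking, form stays tserokhtsap.
Attach noun class class IV -zeh → tserokhtsapzeh.
Attach case ablative -m → tserokhtsapzehm.
Apply vowel harmony: tserokhtsapzehm → tserokhtsapzahm.
Vowel deletion: no change.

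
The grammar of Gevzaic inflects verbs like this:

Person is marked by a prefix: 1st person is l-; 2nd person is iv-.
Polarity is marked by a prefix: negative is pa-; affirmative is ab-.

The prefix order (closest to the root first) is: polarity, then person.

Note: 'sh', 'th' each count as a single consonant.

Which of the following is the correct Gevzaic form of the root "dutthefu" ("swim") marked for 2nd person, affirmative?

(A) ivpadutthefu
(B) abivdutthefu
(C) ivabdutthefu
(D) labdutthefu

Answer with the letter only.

C

Attach polarity affirmative ab- → abdutthefu.
Attach person 2nd person iv- → ivabdutthefu.
So the correct form is ivabdutthefu, option (C).
(B) abivdutthefu is wrong: it has the affixes in the wrong order.
(D) labdutthefu is wrong: it uses 1st person instead of 2nd person for person.
(A) ivpadutthefu is wrong: it uses negative instead of affirmative for polarity.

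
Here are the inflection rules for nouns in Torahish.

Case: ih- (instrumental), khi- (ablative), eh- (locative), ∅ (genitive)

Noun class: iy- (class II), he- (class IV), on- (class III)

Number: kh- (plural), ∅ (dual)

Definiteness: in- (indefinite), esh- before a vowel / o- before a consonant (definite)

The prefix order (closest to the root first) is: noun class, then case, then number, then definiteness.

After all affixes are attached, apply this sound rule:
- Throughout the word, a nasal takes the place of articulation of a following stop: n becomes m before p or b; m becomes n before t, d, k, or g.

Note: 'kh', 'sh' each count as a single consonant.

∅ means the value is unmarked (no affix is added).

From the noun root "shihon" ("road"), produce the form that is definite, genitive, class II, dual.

eshiyshihon

Attach noun class class II iy- → iyshihon.
case = genitive: zero marking, form stays iyshihon.
number = dual: zero marking, form stays iyshihon.
Attach definiteness definite esh- (before vowel 'i') → eshiyshihon.
Nasal assimilation: no change.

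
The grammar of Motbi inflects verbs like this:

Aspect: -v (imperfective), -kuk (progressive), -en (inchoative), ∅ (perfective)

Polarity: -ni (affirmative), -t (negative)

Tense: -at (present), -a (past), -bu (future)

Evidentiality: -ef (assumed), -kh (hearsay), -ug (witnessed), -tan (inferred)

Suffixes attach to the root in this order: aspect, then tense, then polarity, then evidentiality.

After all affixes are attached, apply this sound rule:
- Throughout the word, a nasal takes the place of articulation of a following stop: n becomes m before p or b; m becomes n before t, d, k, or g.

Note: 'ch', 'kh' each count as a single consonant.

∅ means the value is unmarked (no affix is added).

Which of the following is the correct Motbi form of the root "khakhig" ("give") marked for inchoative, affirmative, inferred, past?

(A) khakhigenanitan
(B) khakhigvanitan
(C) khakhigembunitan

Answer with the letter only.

Attach aspect inchoative -en → khakhigen.
Attach tense past -a → khakhigena.
Attach polarity affirmative -ni → khakhigenani.
Attach evidentiality inferred -tan → khakhigenanitan.
Nasal assimilation: no change.
So the correct form is khakhigenanitan, option (A).
(B) khakhigvanitan is wrong: it uses imperfective instead of inchoative for aspect.
(C) khakhigembunitan is wrong: it uses future instead of past for tense.

A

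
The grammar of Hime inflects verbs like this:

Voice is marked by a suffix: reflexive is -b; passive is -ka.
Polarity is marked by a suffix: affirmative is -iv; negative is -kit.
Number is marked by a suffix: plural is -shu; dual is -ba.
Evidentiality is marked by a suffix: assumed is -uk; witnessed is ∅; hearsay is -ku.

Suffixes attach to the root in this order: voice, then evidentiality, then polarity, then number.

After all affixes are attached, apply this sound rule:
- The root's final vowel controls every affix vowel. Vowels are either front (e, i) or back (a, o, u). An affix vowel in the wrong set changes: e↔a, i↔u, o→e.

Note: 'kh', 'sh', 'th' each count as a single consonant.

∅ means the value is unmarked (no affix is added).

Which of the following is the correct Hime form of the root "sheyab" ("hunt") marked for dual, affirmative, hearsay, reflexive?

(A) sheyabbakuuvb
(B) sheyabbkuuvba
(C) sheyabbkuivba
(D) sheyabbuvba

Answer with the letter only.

Attach voice reflexive -b → sheyabb.
Attach evidentiality hearsay -ku → sheyabbku.
Attach polarity affirmative -iv → sheyabbkuiv.
Attach number dual -ba → sheyabbkuivba.
Apply vowel harmony: sheyabbkuivba → sheyabbkuuvba.
So the correct form is sheyabbkuuvba, option (B).
(C) sheyabbkuivba is wrong: it fails to apply the sound rule(s).
(A) sheyabbakuuvb is wrong: it has the affixes in the wrong order.
(D) sheyabbuvba is wrong: it uses witnessed instead of hearsay for evidentiality.

B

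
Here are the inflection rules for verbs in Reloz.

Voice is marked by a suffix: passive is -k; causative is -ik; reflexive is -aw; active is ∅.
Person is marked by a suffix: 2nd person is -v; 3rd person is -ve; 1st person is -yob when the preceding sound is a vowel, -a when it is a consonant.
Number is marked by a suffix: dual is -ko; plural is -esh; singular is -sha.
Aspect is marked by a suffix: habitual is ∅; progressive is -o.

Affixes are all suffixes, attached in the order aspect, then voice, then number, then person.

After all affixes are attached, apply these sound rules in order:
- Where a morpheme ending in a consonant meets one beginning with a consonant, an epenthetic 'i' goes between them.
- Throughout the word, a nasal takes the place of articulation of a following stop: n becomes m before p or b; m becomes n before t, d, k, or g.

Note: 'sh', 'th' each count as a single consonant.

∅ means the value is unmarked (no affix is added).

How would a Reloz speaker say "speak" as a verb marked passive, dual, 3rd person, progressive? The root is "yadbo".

yadbookikove

Attach aspect progressive -o → yadboo.
Attach voice passive -k → yadbook.
Attach number dual -ko → yadbookko.
Attach person 3rd person -ve → yadbookkove.
Apply epenthesis: yadbookkove → yadbookikove.
Nasal assimilation: no change.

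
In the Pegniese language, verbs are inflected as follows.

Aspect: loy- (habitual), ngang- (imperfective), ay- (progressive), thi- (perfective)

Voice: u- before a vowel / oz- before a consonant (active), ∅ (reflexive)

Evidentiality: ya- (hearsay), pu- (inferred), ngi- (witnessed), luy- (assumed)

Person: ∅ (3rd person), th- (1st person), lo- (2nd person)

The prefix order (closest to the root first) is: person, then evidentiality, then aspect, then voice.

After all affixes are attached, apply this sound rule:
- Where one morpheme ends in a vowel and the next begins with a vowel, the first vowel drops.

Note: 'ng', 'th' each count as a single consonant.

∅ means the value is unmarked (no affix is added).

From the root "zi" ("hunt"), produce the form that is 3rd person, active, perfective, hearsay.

person = 3rd person: zero marking, form stays zi.
Attach evidentiality hearsay ya- → yazi.
Attach aspect perfective thi- → thiyazi.
Attach voice active oz- (before consonant 'th') → ozthiyazi.
Vowel deletion: no change.

ozthiyazi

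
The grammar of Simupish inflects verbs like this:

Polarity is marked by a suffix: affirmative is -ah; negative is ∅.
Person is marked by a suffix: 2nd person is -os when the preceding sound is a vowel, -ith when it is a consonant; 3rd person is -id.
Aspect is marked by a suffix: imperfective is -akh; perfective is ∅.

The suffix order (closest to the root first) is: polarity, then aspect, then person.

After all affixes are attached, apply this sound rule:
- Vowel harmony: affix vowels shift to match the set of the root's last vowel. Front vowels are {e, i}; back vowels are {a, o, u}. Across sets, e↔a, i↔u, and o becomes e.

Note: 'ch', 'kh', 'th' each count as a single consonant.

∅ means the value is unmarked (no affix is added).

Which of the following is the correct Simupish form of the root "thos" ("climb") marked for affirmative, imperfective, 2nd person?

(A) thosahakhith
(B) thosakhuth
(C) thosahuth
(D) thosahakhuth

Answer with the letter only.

Attach polarity affirmative -ah → thosah.
Attach aspect imperfective -akh → thosahakh.
Attach person 2nd person -ith (after consonant 'kh') → thosahakhith.
Apply vowel harmony: thosahakhith → thosahakhuth.
So the correct form is thosahakhuth, option (D).
(A) thosahakhith is wrong: it fails to apply the sound rule(s).
(C) thosahuth is wrong: it uses perfective instead of imperfective for aspect.
(B) thosakhuth is wrong: it uses negative instead of affirmative for polarity.

D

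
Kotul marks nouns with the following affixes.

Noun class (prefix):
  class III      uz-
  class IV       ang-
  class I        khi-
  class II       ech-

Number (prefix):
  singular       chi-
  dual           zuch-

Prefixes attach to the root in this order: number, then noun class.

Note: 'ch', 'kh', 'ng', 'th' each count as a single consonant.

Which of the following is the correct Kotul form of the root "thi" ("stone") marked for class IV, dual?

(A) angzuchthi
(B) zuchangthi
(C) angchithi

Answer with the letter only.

Attach number dual zuch- → zuchthi.
Attach noun class class IV ang- → angzuchthi.
So the correct form is angzuchthi, option (A).
(C) angchithi is wrong: it uses singular instead of dual for number.
(B) zuchangthi is wrong: it has the affixes in the wrong order.

A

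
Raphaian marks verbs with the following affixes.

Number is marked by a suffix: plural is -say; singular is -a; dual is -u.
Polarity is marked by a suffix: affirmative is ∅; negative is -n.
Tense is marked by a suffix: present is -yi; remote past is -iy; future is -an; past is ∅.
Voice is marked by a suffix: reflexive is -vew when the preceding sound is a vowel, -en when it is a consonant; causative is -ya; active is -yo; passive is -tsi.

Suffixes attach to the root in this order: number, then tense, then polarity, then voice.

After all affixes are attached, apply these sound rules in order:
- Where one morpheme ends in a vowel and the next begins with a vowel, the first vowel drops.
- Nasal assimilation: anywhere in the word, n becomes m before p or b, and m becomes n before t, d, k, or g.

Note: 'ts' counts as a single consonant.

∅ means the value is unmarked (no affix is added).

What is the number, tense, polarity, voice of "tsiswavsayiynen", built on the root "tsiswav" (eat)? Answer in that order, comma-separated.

Segment: tsiswav-say-iy-n-en.
number: -say → plural.
tense: -iy → remote past.
polarity: -n → negative.
voice: -vew/en → reflexive.

plural, remote past, negative, reflexive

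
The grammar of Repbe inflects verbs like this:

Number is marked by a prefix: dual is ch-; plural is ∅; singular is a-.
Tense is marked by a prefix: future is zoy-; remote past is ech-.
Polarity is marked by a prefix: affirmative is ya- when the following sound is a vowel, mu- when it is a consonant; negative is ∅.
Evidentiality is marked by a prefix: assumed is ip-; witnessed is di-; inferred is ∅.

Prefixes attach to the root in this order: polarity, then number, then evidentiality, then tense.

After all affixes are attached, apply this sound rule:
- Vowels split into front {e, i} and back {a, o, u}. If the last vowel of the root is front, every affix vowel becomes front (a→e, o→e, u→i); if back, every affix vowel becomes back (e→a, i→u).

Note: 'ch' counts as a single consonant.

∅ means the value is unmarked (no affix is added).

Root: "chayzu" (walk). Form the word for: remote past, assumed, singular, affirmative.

Attach polarity affirmative mu- (before consonant 'ch') → muchayzu.
Attach number singular a- → amuchayzu.
Attach evidentiality assumed ip- → ipamuchayzu.
Attach tense remote past ech- → echipamuchayzu.
Apply vowel harmony: echipamuchayzu → achupamuchayzu.

achupamuchayzu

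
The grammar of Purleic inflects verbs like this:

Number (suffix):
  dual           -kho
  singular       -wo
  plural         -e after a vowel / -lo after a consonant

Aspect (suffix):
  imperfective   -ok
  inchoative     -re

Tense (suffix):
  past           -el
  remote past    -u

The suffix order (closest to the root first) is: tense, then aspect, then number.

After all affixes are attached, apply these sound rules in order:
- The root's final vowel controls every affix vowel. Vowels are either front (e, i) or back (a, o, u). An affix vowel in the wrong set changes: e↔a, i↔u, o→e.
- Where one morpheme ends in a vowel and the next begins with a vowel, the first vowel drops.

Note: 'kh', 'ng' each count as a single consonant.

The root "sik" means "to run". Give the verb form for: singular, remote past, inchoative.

sikirewe

Attach tense remote past -u → siku.
Attach aspect inchoative -re → sikure.
Attach number singular -wo → sikurewo.
Apply vowel harmony: sikurewo → sikirewe.
Vowel deletion: no change.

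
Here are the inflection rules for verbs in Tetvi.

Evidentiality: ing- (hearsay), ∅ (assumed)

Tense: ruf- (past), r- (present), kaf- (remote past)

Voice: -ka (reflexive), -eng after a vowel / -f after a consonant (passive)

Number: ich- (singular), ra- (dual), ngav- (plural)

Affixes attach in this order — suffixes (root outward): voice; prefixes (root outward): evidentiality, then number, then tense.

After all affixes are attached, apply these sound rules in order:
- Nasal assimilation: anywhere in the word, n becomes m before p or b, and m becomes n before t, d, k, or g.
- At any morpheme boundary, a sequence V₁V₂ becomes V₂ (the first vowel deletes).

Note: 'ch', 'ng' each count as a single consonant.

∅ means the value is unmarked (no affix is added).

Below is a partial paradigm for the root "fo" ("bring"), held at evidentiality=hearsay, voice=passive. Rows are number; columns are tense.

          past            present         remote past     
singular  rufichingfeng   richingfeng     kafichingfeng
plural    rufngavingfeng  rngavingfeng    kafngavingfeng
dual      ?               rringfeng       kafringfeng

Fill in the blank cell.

rufringfeng

Attach evidentiality hearsay ing- → ingfo.
Attach voice passive -eng (after vowel 'o') → ingfoeng.
Attach number dual ra- → raingfoeng.
Attach tense past ruf- → rufraingfoeng.
Nasal assimilation: no change.
Apply vowel deletion: rufraingfoeng → rufringfeng.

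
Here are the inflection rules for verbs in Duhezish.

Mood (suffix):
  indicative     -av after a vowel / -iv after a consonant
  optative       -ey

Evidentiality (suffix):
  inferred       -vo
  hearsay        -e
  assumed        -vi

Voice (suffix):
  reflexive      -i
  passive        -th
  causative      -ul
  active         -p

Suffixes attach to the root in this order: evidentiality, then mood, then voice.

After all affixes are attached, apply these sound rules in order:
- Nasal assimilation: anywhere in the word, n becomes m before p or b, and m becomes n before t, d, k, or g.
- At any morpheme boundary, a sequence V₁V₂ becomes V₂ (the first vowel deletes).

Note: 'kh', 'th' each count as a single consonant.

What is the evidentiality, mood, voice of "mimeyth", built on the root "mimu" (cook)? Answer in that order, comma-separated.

Segment: mimu-e-ey-th.
evidentiality: -e → hearsay.
mood: -ey → optative.
voice: -th → passive.

hearsay, optative, passive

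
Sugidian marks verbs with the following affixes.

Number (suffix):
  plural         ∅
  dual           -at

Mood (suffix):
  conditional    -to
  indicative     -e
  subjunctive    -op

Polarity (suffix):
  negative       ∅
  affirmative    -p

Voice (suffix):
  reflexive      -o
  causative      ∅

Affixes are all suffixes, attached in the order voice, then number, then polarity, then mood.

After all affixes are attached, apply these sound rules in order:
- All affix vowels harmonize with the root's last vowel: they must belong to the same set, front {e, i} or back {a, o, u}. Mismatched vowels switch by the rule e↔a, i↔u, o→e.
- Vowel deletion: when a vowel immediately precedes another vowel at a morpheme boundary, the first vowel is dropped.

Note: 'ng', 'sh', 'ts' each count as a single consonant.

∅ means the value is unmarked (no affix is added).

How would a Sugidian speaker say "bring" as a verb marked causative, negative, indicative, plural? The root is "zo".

voice = causative: zero marking, form stays zo.
number = plural: zero marking, form stays zo.
polarity = negative: zero marking, form stays zo.
Attach mood indicative -e → zoe.
Apply vowel harmony: zoe → zoa.
Apply vowel deletion: zoa → za.

za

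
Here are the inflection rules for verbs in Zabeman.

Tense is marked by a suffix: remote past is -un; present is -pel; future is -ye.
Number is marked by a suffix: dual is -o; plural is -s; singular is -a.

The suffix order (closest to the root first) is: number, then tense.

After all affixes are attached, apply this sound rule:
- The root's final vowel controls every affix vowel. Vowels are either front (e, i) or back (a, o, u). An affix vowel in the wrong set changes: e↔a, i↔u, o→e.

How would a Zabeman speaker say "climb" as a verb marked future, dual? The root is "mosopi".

mosopieye

Attach number dual -o → mosopio.
Attach tense future -ye → mosopioye.
Apply vowel harmony: mosopioye → mosopieye.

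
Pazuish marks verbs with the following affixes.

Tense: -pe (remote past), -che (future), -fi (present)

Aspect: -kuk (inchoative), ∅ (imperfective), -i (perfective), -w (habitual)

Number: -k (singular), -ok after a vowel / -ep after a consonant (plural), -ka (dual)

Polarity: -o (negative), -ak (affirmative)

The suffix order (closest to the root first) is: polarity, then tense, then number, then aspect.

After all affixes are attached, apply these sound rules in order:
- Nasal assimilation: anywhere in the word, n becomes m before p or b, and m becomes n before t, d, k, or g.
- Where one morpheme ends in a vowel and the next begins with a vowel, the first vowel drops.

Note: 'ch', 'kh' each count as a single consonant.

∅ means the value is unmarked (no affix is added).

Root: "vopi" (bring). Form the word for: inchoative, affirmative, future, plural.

Attach polarity affirmative -ak → vopiak.
Attach tense future -che → vopiakche.
Attach number plural -ok (after vowel 'e') → vopiakcheok.
Attach aspect inchoative -kuk → vopiakcheokkuk.
Nasal assimilation: no change.
Apply vowel deletion: vopiakcheokkuk → vopakchokkuk.

vopakchokkuk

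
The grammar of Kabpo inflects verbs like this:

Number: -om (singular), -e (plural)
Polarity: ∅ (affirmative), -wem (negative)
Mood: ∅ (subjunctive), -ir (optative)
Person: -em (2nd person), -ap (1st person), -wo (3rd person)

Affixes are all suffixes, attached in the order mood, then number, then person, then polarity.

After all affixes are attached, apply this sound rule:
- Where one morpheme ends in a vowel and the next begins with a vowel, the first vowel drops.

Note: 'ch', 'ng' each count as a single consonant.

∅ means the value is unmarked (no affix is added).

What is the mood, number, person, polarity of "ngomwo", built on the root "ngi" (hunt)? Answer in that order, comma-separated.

Segment: ngi-om-wo.
mood: ∅ → subjunctive.
number: -om → singular.
person: -wo → 3rd person.
polarity: ∅ → affirmative.

subjunctive, singular, 3rd person, affirmative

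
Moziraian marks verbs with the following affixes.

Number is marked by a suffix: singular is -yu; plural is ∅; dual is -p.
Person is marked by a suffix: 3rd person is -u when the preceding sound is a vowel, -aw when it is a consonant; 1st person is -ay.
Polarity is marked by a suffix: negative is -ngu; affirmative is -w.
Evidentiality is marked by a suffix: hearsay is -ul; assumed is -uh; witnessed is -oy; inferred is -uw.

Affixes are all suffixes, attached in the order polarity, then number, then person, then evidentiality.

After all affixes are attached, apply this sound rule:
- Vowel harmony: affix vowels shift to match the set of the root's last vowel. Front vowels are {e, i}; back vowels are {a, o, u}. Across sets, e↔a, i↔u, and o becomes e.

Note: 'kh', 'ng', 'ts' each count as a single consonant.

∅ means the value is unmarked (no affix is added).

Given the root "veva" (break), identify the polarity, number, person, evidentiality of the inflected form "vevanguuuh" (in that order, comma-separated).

negative, plural, 3rd person, assumed

Segment: veva-ngu-u-uh.
polarity: -ngu → negative.
number: ∅ → plural.
person: -u/aw → 3rd person.
evidentiality: -uh → assumed.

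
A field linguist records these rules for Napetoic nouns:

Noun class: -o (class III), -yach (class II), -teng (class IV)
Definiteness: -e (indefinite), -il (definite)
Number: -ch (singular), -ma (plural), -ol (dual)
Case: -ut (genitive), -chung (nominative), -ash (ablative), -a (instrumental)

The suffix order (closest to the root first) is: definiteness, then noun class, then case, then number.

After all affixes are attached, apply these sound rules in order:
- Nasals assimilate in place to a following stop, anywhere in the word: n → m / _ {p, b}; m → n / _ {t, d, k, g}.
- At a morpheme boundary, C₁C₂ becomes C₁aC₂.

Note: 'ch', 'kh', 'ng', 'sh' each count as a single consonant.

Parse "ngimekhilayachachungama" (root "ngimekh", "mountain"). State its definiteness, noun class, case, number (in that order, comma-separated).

Segment: ngimekh-il-yach-chung-ma.
definiteness: -il → definite.
noun class: -yach → class II.
case: -chung → nominative.
number: -ma → plural.

definite, class II, nominative, plural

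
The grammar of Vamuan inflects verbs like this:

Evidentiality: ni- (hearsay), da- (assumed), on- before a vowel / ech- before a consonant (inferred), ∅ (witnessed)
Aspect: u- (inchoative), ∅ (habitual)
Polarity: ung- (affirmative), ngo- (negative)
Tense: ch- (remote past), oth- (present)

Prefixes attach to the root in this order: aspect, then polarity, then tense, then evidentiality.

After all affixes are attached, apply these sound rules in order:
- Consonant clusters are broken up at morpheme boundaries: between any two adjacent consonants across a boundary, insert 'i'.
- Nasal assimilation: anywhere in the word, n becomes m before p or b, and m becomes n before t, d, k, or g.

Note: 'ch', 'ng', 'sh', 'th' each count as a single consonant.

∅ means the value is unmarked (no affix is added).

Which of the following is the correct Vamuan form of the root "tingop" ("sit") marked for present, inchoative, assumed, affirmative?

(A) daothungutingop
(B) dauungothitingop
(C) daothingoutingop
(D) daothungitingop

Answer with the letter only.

Attach aspect inchoative u- → utingop.
Attach polarity affirmative ung- → ungutingop.
Attach tense present oth- → othungutingop.
Attach evidentiality assumed da- → daothungutingop.
Epenthesis: no change.
Nasal assimilation: no change.
So the correct form is daothungutingop, option (A).
(C) daothingoutingop is wrong: it uses negative instead of affirmative for polarity.
(B) dauungothitingop is wrong: it has the affixes in the wrong order.
(D) daothungitingop is wrong: it uses habitual instead of inchoative for aspect.

A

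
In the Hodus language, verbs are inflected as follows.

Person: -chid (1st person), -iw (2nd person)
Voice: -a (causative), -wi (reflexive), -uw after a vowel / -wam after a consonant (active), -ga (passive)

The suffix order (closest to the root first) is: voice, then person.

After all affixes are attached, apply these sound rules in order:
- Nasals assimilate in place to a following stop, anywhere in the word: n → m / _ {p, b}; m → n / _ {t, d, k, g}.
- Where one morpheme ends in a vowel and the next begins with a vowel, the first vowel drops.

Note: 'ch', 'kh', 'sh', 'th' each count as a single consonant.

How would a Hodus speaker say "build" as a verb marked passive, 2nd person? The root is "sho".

shogiw

Attach voice passive -ga → shoga.
Attach person 2nd person -iw → shogaiw.
Nasal assimilation: no change.
Apply vowel deletion: shogaiw → shogiw.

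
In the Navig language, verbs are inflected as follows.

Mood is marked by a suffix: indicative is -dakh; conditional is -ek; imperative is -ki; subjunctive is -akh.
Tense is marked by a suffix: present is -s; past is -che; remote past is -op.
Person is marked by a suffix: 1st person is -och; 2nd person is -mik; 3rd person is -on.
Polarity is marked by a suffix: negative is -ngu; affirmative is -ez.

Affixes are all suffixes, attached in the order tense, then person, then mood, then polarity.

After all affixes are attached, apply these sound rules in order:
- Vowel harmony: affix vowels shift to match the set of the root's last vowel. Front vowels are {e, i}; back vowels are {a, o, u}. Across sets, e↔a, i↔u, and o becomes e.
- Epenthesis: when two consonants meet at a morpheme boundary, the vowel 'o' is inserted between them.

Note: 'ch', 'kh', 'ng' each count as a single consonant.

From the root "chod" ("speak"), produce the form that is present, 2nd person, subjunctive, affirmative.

Attach tense present -s → chods.
Attach person 2nd person -mik → chodsmik.
Attach mood subjunctive -akh → chodsmikakh.
Attach polarity affirmative -ez → chodsmikakhez.
Apply vowel harmony: chodsmikakhez → chodsmukakhaz.
Apply epenthesis: chodsmukakhaz → chodosomukakhaz.

chodosomukakhaz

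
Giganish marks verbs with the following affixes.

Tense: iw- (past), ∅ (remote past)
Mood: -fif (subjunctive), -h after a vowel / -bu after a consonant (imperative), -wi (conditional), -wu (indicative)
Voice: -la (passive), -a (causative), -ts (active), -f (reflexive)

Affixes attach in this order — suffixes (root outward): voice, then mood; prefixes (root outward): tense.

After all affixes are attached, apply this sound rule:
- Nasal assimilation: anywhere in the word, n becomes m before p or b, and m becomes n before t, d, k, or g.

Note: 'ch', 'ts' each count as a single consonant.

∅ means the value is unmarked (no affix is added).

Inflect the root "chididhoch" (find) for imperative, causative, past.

iwchididhochah

Attach voice causative -a → chididhocha.
Attach mood imperative -h (after vowel 'a') → chididhochah.
Attach tense past iw- → iwchididhochah.
Nasal assimilation: no change.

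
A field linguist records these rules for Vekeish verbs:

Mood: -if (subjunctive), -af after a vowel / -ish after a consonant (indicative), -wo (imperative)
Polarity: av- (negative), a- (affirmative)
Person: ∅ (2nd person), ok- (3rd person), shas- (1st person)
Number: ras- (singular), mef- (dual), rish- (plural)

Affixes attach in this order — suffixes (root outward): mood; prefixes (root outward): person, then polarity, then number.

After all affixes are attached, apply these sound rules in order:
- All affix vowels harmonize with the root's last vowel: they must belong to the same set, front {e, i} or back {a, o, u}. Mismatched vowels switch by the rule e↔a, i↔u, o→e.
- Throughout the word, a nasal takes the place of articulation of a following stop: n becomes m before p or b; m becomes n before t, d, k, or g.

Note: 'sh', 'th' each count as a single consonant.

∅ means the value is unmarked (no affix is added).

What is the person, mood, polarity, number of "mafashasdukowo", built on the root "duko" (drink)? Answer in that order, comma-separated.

1st person, imperative, affirmative, dual

Segment: mef-a-shas-duko-wo.
person: shas- → 1st person.
mood: -wo → imperative.
polarity: a- → affirmative.
number: mef- → dual.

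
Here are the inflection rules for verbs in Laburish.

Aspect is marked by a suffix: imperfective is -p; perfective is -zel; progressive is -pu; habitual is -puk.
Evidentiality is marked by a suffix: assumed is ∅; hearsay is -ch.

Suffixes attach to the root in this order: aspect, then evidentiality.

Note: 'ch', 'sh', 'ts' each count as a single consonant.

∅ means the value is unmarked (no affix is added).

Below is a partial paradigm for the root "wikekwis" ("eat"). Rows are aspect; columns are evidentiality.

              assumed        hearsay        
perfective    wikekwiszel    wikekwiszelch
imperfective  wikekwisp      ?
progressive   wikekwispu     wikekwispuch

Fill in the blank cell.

Attach aspect imperfective -p → wikekwisp.
Attach evidentiality hearsay -ch → wikekwispch.

wikekwispch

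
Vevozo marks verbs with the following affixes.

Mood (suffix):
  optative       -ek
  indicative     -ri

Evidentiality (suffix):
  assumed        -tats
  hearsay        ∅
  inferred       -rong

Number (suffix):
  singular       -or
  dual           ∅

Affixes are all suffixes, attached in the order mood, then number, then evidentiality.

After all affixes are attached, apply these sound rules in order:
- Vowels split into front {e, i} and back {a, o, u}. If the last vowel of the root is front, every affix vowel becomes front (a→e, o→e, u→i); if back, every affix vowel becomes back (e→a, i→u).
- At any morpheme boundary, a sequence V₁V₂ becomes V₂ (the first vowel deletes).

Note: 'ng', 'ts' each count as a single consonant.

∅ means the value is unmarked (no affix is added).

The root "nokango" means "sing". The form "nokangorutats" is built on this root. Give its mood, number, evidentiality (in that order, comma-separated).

indicative, dual, assumed

Segment: nokango-ri-tats.
mood: -ri → indicative.
number: ∅ → dual.
evidentiality: -tats → assumed.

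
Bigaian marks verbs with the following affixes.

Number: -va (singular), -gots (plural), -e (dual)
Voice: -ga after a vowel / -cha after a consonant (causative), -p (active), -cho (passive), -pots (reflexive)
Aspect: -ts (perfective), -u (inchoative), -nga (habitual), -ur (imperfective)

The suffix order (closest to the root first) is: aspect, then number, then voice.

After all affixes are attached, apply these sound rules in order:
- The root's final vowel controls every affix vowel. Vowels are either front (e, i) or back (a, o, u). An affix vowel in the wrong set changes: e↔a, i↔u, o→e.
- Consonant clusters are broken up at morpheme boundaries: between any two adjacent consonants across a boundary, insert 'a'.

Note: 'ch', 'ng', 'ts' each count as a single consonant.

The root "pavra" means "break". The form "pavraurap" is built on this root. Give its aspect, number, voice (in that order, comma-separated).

imperfective, dual, active

Segment: pavra-ur-e-p.
aspect: -ur → imperfective.
number: -e → dual.
voice: -p → active.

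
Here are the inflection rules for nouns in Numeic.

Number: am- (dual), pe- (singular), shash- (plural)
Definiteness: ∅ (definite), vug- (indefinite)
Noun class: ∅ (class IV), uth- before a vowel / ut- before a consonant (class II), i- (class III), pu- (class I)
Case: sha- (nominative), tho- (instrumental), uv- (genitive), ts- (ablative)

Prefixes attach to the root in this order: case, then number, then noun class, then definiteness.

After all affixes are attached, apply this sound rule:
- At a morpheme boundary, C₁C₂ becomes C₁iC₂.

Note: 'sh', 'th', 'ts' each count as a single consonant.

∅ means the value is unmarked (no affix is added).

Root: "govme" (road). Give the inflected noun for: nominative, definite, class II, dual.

Attach case nominative sha- → shagovme.
Attach number dual am- → amshagovme.
Attach noun class class II uth- (before vowel 'a') → uthamshagovme.
definiteness = definite: zero marking, form stays uthamshagovme.
Apply epenthesis: uthamshagovme → uthamishagovme.

uthamishagovme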